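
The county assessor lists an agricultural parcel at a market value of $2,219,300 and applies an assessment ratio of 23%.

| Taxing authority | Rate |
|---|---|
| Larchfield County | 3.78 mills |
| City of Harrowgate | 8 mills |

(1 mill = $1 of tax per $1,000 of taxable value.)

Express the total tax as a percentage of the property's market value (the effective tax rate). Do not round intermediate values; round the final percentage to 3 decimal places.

0.271%

Assessed value = $2,219,300 × 0.23 = $510,439
Larchfield County: $510,439 × 0.00378 = $1,929.45942
City of Harrowgate: $510,439 × 0.008 = $4,083.512
Total tax = $6,012.97142
Effective rate = $6,012.97142 ÷ $2,219,300 = 0.271% of market value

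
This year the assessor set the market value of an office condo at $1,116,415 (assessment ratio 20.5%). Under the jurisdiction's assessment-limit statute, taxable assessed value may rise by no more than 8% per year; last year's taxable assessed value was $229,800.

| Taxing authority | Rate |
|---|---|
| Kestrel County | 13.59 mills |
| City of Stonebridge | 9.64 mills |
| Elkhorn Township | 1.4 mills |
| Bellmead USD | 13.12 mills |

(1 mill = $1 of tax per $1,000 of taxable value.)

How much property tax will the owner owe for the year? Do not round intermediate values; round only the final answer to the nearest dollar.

Uncapped assessed value = $1,116,415 × 0.205 = $228,865.075
Cap limit = $229,800 × 1.08 = $248,184
Taxable assessed value = min($228,865.075, $248,184) = $228,865.075 (cap does not bind)
Kestrel County: $228,865.075 × 0.01359 = $3,110.27636925
City of Stonebridge: $228,865.075 × 0.00964 = $2,206.259323
Elkhorn Township: $228,865.075 × 0.0014 = $320.411105
Bellmead USD: $228,865.075 × 0.01312 = $3,002.709784
Total = $8,639.65658125

$8,640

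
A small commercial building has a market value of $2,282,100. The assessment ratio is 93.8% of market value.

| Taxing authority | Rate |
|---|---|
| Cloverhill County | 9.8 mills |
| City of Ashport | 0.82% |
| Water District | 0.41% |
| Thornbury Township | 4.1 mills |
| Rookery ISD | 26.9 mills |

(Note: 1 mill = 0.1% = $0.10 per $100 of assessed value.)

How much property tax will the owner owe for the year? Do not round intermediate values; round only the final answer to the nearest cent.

$113,666.38

Assessed value = $2,282,100 × 0.938 = $2,140,609.8
Cloverhill County: $2,140,609.8 × 0.0098 = $20,977.97604
City of Ashport: $2,140,609.8 × 0.0082 = $17,553.00036
Water District: $2,140,609.8 × 0.0041 = $8,776.50018
Thornbury Township: $2,140,609.8 × 0.0041 = $8,776.50018
Rookery ISD: $2,140,609.8 × 0.0269 = $57,582.40362
Total = $113,666.38038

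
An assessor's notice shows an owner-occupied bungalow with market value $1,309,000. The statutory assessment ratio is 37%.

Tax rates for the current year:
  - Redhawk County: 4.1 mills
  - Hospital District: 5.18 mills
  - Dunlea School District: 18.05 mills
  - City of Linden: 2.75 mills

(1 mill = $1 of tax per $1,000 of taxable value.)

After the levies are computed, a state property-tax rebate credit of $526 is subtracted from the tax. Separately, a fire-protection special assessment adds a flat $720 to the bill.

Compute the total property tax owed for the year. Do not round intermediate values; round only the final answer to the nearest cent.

Assessed value = $1,309,000 × 0.37 = $484,330
Redhawk County: $484,330 × 0.0041 = $1,985.753
Hospital District: $484,330 × 0.00518 = $2,508.8294
Dunlea School District: $484,330 × 0.01805 = $8,742.1565
City of Linden: $484,330 × 0.00275 = $1,331.9075
Levies subtotal = $14,568.6464
After credit = $14,568.6464 − $526 = $14,042.6464
Total = $14,042.6464 + $720 = $14,762.6464

$14,762.65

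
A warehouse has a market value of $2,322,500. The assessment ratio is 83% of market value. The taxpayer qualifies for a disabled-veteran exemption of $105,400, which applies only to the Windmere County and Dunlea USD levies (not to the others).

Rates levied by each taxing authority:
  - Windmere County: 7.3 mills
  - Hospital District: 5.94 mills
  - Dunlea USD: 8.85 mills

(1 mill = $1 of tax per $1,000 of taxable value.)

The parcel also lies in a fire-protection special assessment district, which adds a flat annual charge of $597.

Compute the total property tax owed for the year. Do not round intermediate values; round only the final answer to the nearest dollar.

$41,477

Assessed value = $2,322,500 × 0.83 = $1,927,675
Windmere County: ($1,927,675 − $105,400) × 0.0073 = $1,822,275 × 0.0073 = $13,302.6075
Hospital District: $1,927,675 × 0.00594 = $11,450.3895
Dunlea USD: ($1,927,675 − $105,400) × 0.00885 = $1,822,275 × 0.00885 = $16,127.13375
Levies subtotal = $40,880.13075
Total = $40,880.13075 + $597 = $41,477.13075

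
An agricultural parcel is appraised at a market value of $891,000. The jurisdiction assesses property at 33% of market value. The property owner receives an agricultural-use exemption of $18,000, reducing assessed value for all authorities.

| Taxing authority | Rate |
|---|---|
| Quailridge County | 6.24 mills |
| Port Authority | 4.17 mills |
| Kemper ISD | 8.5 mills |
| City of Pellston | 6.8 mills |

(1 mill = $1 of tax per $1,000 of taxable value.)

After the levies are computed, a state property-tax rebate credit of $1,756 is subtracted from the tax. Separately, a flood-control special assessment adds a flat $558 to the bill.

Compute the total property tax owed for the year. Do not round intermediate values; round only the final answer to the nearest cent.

$5,898.73

Assessed value = $891,000 × 0.33 = $294,030
Taxable value = $294,030 − $18,000 = $276,030
Quailridge County: $276,030 × 0.00624 = $1,722.4272
Port Authority: $276,030 × 0.00417 = $1,151.0451
Kemper ISD: $276,030 × 0.0085 = $2,346.255
City of Pellston: $276,030 × 0.0068 = $1,877.004
Levies subtotal = $7,096.7313
After credit = $7,096.7313 − $1,756 = $5,340.7313
Total = $5,340.7313 + $558 = $5,898.7313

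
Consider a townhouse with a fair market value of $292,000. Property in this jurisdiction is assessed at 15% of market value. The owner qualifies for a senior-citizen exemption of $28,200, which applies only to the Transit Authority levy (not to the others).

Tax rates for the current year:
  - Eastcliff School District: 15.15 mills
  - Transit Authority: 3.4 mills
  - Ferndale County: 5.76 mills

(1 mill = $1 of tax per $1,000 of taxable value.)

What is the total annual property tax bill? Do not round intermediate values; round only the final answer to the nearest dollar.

Assessed value = $292,000 × 0.15 = $43,800
Eastcliff School District: $43,800 × 0.01515 = $663.57
Transit Authority: ($43,800 − $28,200) × 0.0034 = $15,600 × 0.0034 = $53.04
Ferndale County: $43,800 × 0.00576 = $252.288
Total = $968.898

$969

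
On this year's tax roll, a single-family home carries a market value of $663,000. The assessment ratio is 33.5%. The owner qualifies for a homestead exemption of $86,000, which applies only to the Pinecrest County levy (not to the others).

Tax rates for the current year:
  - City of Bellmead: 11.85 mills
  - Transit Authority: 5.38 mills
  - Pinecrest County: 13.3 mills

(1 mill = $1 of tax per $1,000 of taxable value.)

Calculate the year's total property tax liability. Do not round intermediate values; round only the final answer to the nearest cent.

$5,637.07

Assessed value = $663,000 × 0.335 = $222,105
City of Bellmead: $222,105 × 0.01185 = $2,631.94425
Transit Authority: $222,105 × 0.00538 = $1,194.9249
Pinecrest County: ($222,105 − $86,000) × 0.0133 = $136,105 × 0.0133 = $1,810.1965
Total = $5,637.06565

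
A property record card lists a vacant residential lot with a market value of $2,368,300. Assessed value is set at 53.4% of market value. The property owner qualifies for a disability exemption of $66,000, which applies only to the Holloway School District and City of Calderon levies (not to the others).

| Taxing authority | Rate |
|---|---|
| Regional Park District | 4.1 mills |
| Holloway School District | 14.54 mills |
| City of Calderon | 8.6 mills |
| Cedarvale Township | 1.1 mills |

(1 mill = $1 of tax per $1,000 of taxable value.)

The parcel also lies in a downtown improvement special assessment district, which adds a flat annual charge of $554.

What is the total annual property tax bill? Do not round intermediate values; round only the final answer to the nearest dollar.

Assessed value = $2,368,300 × 0.534 = $1,264,672.2
Regional Park District: $1,264,672.2 × 0.0041 = $5,185.15602
Holloway School District: ($1,264,672.2 − $66,000) × 0.01454 = $1,198,672.2 × 0.01454 = $17,428.693788
City of Calderon: ($1,264,672.2 − $66,000) × 0.0086 = $1,198,672.2 × 0.0086 = $10,308.58092
Cedarvale Township: $1,264,672.2 × 0.0011 = $1,391.13942
Levies subtotal = $34,313.570148
Total = $34,313.570148 + $554 = $34,867.570148

$34,868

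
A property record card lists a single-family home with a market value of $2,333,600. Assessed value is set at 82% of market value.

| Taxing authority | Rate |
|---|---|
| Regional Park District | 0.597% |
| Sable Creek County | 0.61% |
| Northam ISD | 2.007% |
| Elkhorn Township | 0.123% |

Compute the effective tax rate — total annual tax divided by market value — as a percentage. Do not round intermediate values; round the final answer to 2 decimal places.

2.74%

Assessed value = $2,333,600 × 0.82 = $1,913,552
Regional Park District: $1,913,552 × 0.00597 = $11,423.90544
Sable Creek County: $1,913,552 × 0.0061 = $11,672.6672
Northam ISD: $1,913,552 × 0.02007 = $38,404.98864
Elkhorn Township: $1,913,552 × 0.00123 = $2,353.66896
Total tax = $63,855.23024
Effective rate = $63,855.23024 ÷ $2,333,600 = 2.74% of market value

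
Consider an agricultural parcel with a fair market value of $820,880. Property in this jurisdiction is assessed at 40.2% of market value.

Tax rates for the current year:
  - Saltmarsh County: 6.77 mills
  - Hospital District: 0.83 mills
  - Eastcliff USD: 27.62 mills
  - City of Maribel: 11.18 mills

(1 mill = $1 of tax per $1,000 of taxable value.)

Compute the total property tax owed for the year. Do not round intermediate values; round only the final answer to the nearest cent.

Assessed value = $820,880 × 0.402 = $329,993.76
Saltmarsh County: $329,993.76 × 0.00677 = $2,234.0577552
Hospital District: $329,993.76 × 0.00083 = $273.8948208
Eastcliff USD: $329,993.76 × 0.02762 = $9,114.4276512
City of Maribel: $329,993.76 × 0.01118 = $3,689.3302368
Total = $2,234.0577552 + $273.8948208 + $9,114.4276512 + $3,689.3302368 = $15,311.710464

$15,311.71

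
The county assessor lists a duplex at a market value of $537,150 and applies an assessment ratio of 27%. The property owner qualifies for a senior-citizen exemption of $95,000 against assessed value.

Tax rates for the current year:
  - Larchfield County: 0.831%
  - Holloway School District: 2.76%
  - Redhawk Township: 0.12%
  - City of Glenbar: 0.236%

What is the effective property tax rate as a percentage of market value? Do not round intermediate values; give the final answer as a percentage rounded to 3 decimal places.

Assessed value = $537,150 × 0.27 = $145,030.5
Taxable value = $145,030.5 − $95,000 = $50,030.5
Larchfield County: $50,030.5 × 0.00831 = $415.753455
Holloway School District: $50,030.5 × 0.0276 = $1,380.8418
Redhawk Township: $50,030.5 × 0.0012 = $60.0366
City of Glenbar: $50,030.5 × 0.00236 = $118.07198
Total tax = $1,974.703835
Effective rate = $1,974.703835 ÷ $537,150 = 0.368% of market value

0.368%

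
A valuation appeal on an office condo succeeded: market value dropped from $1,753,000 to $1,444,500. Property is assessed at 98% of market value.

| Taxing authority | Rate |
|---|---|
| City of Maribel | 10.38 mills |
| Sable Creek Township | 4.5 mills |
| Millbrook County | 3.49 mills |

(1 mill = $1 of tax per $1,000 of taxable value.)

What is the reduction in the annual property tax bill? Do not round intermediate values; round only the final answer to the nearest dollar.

$5,554

Old assessed value = $1,753,000 × 0.98 = $1,717,940
New assessed value = $1,444,500 × 0.98 = $1,415,610
Combined rate = 0.01038 + 0.0045 + 0.00349 = 0.01837
Old tax = $1,717,940 × 0.01837 = $31,558.5578
New tax = $1,415,610 × 0.01837 = $26,004.7557
Reduction = $31,558.5578 − $26,004.7557 = $5,553.8021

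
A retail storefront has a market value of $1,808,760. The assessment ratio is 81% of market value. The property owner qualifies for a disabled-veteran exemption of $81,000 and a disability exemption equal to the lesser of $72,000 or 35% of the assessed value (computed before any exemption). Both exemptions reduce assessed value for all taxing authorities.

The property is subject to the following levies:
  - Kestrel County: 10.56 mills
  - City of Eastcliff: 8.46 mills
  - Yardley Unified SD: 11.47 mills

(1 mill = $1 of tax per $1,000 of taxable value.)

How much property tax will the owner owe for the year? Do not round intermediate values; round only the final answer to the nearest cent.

Assessed value = $1,808,760 × 0.81 = $1,465,095.6
Disability exemption = min($72,000, 35% × $1,465,095.6) = min($72,000, $512,783.46) = $72,000 (dollar cap binds)
Taxable value = $1,465,095.6 − $81,000 − $72,000 = $1,312,095.6
Kestrel County: $1,312,095.6 × 0.01056 = $13,855.729536
City of Eastcliff: $1,312,095.6 × 0.00846 = $11,100.328776
Yardley Unified SD: $1,312,095.6 × 0.01147 = $15,049.736532
Total = $40,005.794844

$40,005.79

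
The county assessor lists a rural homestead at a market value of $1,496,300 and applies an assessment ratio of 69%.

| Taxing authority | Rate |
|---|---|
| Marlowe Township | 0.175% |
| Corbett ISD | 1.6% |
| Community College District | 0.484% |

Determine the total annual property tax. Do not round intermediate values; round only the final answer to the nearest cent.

Assessed value = $1,496,300 × 0.69 = $1,032,447
Marlowe Township: $1,032,447 × 0.00175 = $1,806.78225
Corbett ISD: $1,032,447 × 0.016 = $16,519.152
Community College District: $1,032,447 × 0.00484 = $4,997.04348
Total = $1,806.78225 + $16,519.152 + $4,997.04348 = $23,322.97773

$23,322.98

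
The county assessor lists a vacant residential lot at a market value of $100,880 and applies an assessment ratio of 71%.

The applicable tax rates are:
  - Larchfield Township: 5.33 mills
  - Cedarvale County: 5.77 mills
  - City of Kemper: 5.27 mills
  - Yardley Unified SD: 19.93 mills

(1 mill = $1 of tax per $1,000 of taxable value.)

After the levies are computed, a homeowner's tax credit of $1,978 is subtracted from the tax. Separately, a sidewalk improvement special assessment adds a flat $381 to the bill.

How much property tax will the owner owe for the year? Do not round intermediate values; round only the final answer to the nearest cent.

$1,002.98

Assessed value = $100,880 × 0.71 = $71,624.8
Larchfield Township: $71,624.8 × 0.00533 = $381.760184
Cedarvale County: $71,624.8 × 0.00577 = $413.275096
City of Kemper: $71,624.8 × 0.00527 = $377.462696
Yardley Unified SD: $71,624.8 × 0.01993 = $1,427.482264
Levies subtotal = $2,599.98024
After credit = $2,599.98024 − $1,978 = $621.98024
Total = $621.98024 + $381 = $1,002.98024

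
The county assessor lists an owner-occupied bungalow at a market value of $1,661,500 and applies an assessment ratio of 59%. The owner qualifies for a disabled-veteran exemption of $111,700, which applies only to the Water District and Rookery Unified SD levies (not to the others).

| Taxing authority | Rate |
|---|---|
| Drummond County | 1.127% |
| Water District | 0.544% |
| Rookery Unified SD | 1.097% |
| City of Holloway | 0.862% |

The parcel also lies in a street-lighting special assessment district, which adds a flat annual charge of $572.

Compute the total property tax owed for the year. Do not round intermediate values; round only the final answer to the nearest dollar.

Assessed value = $1,661,500 × 0.59 = $980,285
Drummond County: $980,285 × 0.01127 = $11,047.81195
Water District: ($980,285 − $111,700) × 0.00544 = $868,585 × 0.00544 = $4,725.1024
Rookery Unified SD: ($980,285 − $111,700) × 0.01097 = $868,585 × 0.01097 = $9,528.37745
City of Holloway: $980,285 × 0.00862 = $8,450.0567
Levies subtotal = $33,751.3485
Total = $33,751.3485 + $572 = $34,323.3485

$34,323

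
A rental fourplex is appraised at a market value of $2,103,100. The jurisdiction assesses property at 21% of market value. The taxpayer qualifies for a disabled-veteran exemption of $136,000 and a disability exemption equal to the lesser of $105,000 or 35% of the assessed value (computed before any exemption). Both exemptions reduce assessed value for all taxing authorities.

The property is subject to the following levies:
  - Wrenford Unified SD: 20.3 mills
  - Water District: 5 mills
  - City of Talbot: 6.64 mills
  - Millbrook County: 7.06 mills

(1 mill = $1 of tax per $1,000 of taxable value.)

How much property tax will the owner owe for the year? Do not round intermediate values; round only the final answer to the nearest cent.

Assessed value = $2,103,100 × 0.21 = $441,651
Disability exemption = min($105,000, 35% × $441,651) = min($105,000, $154,577.85) = $105,000 (dollar cap binds)
Taxable value = $441,651 − $136,000 − $105,000 = $200,651
Wrenford Unified SD: $200,651 × 0.0203 = $4,073.2153
Water District: $200,651 × 0.005 = $1,003.255
City of Talbot: $200,651 × 0.00664 = $1,332.32264
Millbrook County: $200,651 × 0.00706 = $1,416.59606
Total = $7,825.389

$7,825.39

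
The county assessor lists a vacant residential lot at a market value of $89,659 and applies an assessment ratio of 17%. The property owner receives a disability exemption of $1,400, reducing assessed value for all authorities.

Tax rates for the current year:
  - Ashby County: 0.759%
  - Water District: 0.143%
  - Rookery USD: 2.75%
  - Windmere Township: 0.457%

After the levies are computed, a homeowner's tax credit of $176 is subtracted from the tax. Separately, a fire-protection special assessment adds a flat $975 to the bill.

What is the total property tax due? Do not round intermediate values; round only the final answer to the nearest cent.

Assessed value = $89,659 × 0.17 = $15,242.03
Taxable value = $15,242.03 − $1,400 = $13,842.03
Ashby County: $13,842.03 × 0.00759 = $105.0610077
Water District: $13,842.03 × 0.00143 = $19.7941029
Rookery USD: $13,842.03 × 0.0275 = $380.655825
Windmere Township: $13,842.03 × 0.00457 = $63.2580771
Levies subtotal = $568.7690127
After credit = $568.7690127 − $176 = $392.7690127
Total = $392.7690127 + $975 = $1,367.7690127

$1,367.77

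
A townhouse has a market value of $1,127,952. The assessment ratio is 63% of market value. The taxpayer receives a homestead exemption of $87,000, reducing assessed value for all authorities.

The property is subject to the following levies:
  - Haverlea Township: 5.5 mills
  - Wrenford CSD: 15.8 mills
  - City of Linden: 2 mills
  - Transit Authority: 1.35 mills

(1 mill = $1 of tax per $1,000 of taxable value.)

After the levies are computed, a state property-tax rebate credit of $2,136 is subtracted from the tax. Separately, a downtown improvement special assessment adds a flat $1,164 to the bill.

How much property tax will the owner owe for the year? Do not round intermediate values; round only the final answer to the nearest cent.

$14,399.98

Assessed value = $1,127,952 × 0.63 = $710,609.76
Taxable value = $710,609.76 − $87,000 = $623,609.76
Haverlea Township: $623,609.76 × 0.0055 = $3,429.85368
Wrenford CSD: $623,609.76 × 0.0158 = $9,853.034208
City of Linden: $623,609.76 × 0.002 = $1,247.21952
Transit Authority: $623,609.76 × 0.00135 = $841.873176
Levies subtotal = $15,371.980584
After credit = $15,371.980584 − $2,136 = $13,235.980584
Total = $13,235.980584 + $1,164 = $14,399.980584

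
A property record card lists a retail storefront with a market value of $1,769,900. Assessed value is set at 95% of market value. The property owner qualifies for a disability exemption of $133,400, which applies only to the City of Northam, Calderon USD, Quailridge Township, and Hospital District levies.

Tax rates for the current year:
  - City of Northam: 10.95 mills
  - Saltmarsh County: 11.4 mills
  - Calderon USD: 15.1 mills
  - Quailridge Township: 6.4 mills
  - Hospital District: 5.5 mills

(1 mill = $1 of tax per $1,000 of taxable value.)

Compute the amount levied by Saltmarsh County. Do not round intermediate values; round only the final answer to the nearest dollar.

$19,168

Assessed value = $1,769,900 × 0.95 = $1,681,405
Saltmarsh County taxable value = $1,681,405 (exemption does not apply)
Saltmarsh County levy = $1,681,405 × 0.0114 = $19,168.017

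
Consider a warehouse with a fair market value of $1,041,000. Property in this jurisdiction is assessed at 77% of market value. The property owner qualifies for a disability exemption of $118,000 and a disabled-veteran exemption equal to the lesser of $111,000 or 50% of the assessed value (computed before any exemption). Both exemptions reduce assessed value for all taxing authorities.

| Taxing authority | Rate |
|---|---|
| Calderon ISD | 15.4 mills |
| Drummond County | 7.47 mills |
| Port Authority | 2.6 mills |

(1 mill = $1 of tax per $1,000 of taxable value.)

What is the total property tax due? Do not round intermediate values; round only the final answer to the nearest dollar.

$14,583

Assessed value = $1,041,000 × 0.77 = $801,570
Disabled-veteran exemption = min($111,000, 50% × $801,570) = min($111,000, $400,785) = $111,000 (dollar cap binds)
Taxable value = $801,570 − $118,000 − $111,000 = $572,570
Calderon ISD: $572,570 × 0.0154 = $8,817.578
Drummond County: $572,570 × 0.00747 = $4,277.0979
Port Authority: $572,570 × 0.0026 = $1,488.682
Total = $14,583.3579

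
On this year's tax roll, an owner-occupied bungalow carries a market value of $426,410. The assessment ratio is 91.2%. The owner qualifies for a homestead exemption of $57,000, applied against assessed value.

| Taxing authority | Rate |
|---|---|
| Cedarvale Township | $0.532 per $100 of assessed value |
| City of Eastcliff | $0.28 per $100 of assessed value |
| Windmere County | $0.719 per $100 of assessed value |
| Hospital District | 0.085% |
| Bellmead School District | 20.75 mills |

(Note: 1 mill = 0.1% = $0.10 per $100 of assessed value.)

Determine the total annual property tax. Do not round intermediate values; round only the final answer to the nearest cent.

$12,249.91

Assessed value = $426,410 × 0.912 = $388,885.92
Taxable value = $388,885.92 − $57,000 = $331,885.92
Cedarvale Township: $331,885.92 × 0.00532 = $1,765.6330944
City of Eastcliff: $331,885.92 × 0.0028 = $929.280576
Windmere County: $331,885.92 × 0.00719 = $2,386.2597648
Hospital District: $331,885.92 × 0.00085 = $282.103032
Bellmead School District: $331,885.92 × 0.02075 = $6,886.63284
Total = $12,249.9093072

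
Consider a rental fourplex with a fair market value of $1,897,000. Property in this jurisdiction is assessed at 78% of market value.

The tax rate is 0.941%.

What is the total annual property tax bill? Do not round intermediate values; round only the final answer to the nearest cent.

$13,923.60

Assessed value = $1,897,000 × 0.78 = $1,479,660
Tax = $1,479,660 × 0.00941 = $13,923.6006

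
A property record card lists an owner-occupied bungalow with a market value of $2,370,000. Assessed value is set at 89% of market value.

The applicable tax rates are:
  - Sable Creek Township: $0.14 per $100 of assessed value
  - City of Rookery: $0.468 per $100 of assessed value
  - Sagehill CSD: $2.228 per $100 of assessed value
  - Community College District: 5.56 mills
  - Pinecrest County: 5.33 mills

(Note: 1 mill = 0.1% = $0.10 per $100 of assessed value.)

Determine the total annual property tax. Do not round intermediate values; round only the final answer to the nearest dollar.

$82,790

Assessed value = $2,370,000 × 0.89 = $2,109,300
Sable Creek Township: $2,109,300 × 0.0014 = $2,953.02
City of Rookery: $2,109,300 × 0.00468 = $9,871.524
Sagehill CSD: $2,109,300 × 0.02228 = $46,995.204
Community College District: $2,109,300 × 0.00556 = $11,727.708
Pinecrest County: $2,109,300 × 0.00533 = $11,242.569
Total = $82,790.025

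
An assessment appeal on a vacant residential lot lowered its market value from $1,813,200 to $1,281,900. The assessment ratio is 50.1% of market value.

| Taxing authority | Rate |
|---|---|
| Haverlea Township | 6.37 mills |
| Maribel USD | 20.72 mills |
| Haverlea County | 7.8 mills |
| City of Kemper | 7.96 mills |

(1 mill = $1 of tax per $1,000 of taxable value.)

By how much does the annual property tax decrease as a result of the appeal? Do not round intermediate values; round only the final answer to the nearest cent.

Old assessed value = $1,813,200 × 0.501 = $908,413.2
New assessed value = $1,281,900 × 0.501 = $642,231.9
Combined rate = 0.00637 + 0.02072 + 0.0078 + 0.00796 = 0.04285
Old tax = $908,413.2 × 0.04285 = $38,925.50562
New tax = $642,231.9 × 0.04285 = $27,519.636915
Reduction = $38,925.50562 − $27,519.636915 = $11,405.868705

$11,405.87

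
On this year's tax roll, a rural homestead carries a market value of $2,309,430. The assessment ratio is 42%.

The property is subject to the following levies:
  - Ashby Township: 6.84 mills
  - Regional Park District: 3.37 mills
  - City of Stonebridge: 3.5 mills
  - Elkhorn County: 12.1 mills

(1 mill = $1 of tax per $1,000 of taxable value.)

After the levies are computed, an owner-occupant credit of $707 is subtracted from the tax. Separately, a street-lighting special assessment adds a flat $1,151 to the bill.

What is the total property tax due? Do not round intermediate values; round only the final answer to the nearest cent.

$25,478.68

Assessed value = $2,309,430 × 0.42 = $969,960.6
Ashby Township: $969,960.6 × 0.00684 = $6,634.530504
Regional Park District: $969,960.6 × 0.00337 = $3,268.767222
City of Stonebridge: $969,960.6 × 0.0035 = $3,394.8621
Elkhorn County: $969,960.6 × 0.0121 = $11,736.52326
Levies subtotal = $25,034.683086
After credit = $25,034.683086 − $707 = $24,327.683086
Total = $24,327.683086 + $1,151 = $25,478.683086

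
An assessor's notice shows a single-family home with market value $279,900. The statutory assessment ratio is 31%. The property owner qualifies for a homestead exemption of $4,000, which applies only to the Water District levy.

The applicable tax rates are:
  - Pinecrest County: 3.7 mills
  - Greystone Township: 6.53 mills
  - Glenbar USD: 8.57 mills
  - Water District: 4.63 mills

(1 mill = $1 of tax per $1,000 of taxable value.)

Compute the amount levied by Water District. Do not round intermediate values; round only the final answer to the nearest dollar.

Assessed value = $279,900 × 0.31 = $86,769
Water District taxable value = $86,769 − $4,000 = $82,769
Water District levy = $82,769 × 0.00463 = $383.22047

$383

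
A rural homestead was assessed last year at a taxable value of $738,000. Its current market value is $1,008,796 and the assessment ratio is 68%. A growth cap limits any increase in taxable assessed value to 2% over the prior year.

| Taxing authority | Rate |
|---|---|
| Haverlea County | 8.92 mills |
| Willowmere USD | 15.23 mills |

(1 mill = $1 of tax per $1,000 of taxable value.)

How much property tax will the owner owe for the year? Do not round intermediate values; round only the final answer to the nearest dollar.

$16,566

Uncapped assessed value = $1,008,796 × 0.68 = $685,981.28
Cap limit = $738,000 × 1.02 = $752,760
Taxable assessed value = min($685,981.28, $752,760) = $685,981.28 (cap does not bind)
Haverlea County: $685,981.28 × 0.00892 = $6,118.9530176
Willowmere USD: $685,981.28 × 0.01523 = $10,447.4948944
Total = $16,566.447912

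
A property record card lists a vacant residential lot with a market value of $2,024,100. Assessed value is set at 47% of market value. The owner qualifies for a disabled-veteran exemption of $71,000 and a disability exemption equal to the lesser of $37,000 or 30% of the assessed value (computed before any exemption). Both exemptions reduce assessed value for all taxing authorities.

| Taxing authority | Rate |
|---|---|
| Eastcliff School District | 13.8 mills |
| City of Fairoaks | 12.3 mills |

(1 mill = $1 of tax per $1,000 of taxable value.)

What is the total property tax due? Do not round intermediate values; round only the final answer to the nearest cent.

$22,010.83

Assessed value = $2,024,100 × 0.47 = $951,327
Disability exemption = min($37,000, 30% × $951,327) = min($37,000, $285,398.1) = $37,000 (dollar cap binds)
Taxable value = $951,327 − $71,000 − $37,000 = $843,327
Eastcliff School District: $843,327 × 0.0138 = $11,637.9126
City of Fairoaks: $843,327 × 0.0123 = $10,372.9221
Total = $22,010.8347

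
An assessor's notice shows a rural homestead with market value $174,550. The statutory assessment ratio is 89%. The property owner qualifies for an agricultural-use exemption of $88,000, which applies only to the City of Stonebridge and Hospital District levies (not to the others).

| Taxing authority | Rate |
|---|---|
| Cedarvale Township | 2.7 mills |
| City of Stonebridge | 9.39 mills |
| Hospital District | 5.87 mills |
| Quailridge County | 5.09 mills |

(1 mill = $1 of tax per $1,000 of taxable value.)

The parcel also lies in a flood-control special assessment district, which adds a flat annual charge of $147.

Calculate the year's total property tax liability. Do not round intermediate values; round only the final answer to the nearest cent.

Assessed value = $174,550 × 0.89 = $155,349.5
Cedarvale Township: $155,349.5 × 0.0027 = $419.44365
City of Stonebridge: ($155,349.5 − $88,000) × 0.00939 = $67,349.5 × 0.00939 = $632.411805
Hospital District: ($155,349.5 − $88,000) × 0.00587 = $67,349.5 × 0.00587 = $395.341565
Quailridge County: $155,349.5 × 0.00509 = $790.728955
Levies subtotal = $2,237.925975
Total = $2,237.925975 + $147 = $2,384.925975

$2,384.93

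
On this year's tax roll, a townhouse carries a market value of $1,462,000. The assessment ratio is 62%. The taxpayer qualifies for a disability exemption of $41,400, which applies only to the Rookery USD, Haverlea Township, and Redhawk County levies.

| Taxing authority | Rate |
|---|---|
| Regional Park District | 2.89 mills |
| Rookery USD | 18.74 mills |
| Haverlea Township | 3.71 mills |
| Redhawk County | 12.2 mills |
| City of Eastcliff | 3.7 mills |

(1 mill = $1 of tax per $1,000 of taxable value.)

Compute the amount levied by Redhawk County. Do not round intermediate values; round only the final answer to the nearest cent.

$10,553.49

Assessed value = $1,462,000 × 0.62 = $906,440
Redhawk County taxable value = $906,440 − $41,400 = $865,040
Redhawk County levy = $865,040 × 0.0122 = $10,553.488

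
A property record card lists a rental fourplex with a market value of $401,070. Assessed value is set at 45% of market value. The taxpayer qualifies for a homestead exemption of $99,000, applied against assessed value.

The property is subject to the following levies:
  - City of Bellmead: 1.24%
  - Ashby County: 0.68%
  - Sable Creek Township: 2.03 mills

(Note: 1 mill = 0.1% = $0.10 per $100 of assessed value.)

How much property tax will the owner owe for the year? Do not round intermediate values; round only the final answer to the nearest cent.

$1,729.85

Assessed value = $401,070 × 0.45 = $180,481.5
Taxable value = $180,481.5 − $99,000 = $81,481.5
City of Bellmead: $81,481.5 × 0.0124 = $1,010.3706
Ashby County: $81,481.5 × 0.0068 = $554.0742
Sable Creek Township: $81,481.5 × 0.00203 = $165.407445
Total = $1,729.852245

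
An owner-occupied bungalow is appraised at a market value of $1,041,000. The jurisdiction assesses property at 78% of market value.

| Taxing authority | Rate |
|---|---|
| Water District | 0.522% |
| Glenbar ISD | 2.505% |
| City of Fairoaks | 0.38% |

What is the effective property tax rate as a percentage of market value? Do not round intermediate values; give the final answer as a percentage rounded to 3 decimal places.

2.657%

Assessed value = $1,041,000 × 0.78 = $811,980
Water District: $811,980 × 0.00522 = $4,238.5356
Glenbar ISD: $811,980 × 0.02505 = $20,340.099
City of Fairoaks: $811,980 × 0.0038 = $3,085.524
Total tax = $27,664.1586
Effective rate = $27,664.1586 ÷ $1,041,000 = 2.657% of market value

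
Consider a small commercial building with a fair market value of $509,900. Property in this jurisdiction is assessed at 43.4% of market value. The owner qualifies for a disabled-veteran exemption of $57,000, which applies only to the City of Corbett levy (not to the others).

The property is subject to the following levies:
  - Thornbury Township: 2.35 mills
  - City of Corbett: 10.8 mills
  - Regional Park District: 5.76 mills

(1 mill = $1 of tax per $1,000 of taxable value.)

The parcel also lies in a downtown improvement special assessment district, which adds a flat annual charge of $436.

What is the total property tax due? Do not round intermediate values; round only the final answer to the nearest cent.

$4,005.12

Assessed value = $509,900 × 0.434 = $221,296.6
Thornbury Township: $221,296.6 × 0.00235 = $520.04701
City of Corbett: ($221,296.6 − $57,000) × 0.0108 = $164,296.6 × 0.0108 = $1,774.40328
Regional Park District: $221,296.6 × 0.00576 = $1,274.668416
Levies subtotal = $3,569.118706
Total = $3,569.118706 + $436 = $4,005.118706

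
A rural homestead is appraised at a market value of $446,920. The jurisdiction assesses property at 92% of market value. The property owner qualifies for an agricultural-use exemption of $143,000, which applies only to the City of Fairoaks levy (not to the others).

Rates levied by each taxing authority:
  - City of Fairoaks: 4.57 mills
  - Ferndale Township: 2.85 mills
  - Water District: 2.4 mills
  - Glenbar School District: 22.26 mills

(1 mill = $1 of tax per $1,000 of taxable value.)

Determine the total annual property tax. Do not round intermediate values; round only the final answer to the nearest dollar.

$12,537

Assessed value = $446,920 × 0.92 = $411,166.4
City of Fairoaks: ($411,166.4 − $143,000) × 0.00457 = $268,166.4 × 0.00457 = $1,225.520448
Ferndale Township: $411,166.4 × 0.00285 = $1,171.82424
Water District: $411,166.4 × 0.0024 = $986.79936
Glenbar School District: $411,166.4 × 0.02226 = $9,152.564064
Total = $12,536.708112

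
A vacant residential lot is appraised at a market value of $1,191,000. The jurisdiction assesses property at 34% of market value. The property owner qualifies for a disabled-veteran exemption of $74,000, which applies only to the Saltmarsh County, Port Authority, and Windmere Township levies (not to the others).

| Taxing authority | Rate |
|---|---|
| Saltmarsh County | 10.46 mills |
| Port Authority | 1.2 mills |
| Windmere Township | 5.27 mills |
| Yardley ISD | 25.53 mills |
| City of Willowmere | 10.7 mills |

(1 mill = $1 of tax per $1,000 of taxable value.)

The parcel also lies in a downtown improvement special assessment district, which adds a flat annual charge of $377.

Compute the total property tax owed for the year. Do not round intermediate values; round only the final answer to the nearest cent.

Assessed value = $1,191,000 × 0.34 = $404,940
Saltmarsh County: ($404,940 − $74,000) × 0.01046 = $330,940 × 0.01046 = $3,461.6324
Port Authority: ($404,940 − $74,000) × 0.0012 = $330,940 × 0.0012 = $397.128
Windmere Township: ($404,940 − $74,000) × 0.00527 = $330,940 × 0.00527 = $1,744.0538
Yardley ISD: $404,940 × 0.02553 = $10,338.1182
City of Willowmere: $404,940 × 0.0107 = $4,332.858
Levies subtotal = $20,273.7904
Total = $20,273.7904 + $377 = $20,650.7904

$20,650.79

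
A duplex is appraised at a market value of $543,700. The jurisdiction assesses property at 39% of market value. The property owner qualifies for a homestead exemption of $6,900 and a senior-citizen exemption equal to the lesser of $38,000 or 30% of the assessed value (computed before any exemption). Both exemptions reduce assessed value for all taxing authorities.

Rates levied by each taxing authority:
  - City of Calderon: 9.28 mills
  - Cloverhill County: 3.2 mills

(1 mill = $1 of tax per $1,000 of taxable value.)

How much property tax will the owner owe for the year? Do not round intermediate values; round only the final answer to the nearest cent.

Assessed value = $543,700 × 0.39 = $212,043
Senior-citizen exemption = min($38,000, 30% × $212,043) = min($38,000, $63,612.9) = $38,000 (dollar cap binds)
Taxable value = $212,043 − $6,900 − $38,000 = $167,143
City of Calderon: $167,143 × 0.00928 = $1,551.08704
Cloverhill County: $167,143 × 0.0032 = $534.8576
Total = $2,085.94464

$2,085.94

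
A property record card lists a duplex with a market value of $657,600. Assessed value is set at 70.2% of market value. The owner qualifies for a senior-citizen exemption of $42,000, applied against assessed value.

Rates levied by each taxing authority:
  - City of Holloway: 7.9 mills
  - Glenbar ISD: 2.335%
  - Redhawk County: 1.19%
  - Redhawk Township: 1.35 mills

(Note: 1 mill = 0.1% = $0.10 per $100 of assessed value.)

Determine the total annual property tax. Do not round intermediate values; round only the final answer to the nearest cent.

$18,673.77

Assessed value = $657,600 × 0.702 = $461,635.2
Taxable value = $461,635.2 − $42,000 = $419,635.2
City of Holloway: $419,635.2 × 0.0079 = $3,315.11808
Glenbar ISD: $419,635.2 × 0.02335 = $9,798.48192
Redhawk County: $419,635.2 × 0.0119 = $4,993.65888
Redhawk Township: $419,635.2 × 0.00135 = $566.50752
Total = $18,673.7664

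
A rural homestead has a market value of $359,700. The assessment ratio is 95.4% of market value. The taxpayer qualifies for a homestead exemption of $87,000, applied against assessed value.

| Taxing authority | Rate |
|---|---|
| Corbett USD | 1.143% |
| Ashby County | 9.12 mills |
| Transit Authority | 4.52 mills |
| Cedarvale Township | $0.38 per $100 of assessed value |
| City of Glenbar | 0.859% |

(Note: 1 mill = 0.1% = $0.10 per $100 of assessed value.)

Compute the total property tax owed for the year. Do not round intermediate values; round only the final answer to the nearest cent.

Assessed value = $359,700 × 0.954 = $343,153.8
Taxable value = $343,153.8 − $87,000 = $256,153.8
Corbett USD: $256,153.8 × 0.01143 = $2,927.837934
Ashby County: $256,153.8 × 0.00912 = $2,336.122656
Transit Authority: $256,153.8 × 0.00452 = $1,157.815176
Cedarvale Township: $256,153.8 × 0.0038 = $973.38444
City of Glenbar: $256,153.8 × 0.00859 = $2,200.361142
Total = $9,595.521348

$9,595.52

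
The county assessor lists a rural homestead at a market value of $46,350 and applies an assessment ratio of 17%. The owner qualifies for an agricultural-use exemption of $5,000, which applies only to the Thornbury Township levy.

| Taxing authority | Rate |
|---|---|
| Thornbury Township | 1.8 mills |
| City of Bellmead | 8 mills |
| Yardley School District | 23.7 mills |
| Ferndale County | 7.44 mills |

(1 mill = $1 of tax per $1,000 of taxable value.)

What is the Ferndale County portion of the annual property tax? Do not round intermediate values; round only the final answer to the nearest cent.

$58.62

Assessed value = $46,350 × 0.17 = $7,879.5
Ferndale County taxable value = $7,879.5 (exemption does not apply)
Ferndale County levy = $7,879.5 × 0.00744 = $58.62348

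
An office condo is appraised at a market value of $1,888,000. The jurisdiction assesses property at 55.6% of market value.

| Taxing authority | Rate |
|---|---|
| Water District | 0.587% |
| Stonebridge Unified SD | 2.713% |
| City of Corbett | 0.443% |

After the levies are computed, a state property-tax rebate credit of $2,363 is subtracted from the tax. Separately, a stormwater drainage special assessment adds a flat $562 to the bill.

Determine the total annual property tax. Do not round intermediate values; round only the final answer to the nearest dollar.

Assessed value = $1,888,000 × 0.556 = $1,049,728
Water District: $1,049,728 × 0.00587 = $6,161.90336
Stonebridge Unified SD: $1,049,728 × 0.02713 = $28,479.12064
City of Corbett: $1,049,728 × 0.00443 = $4,650.29504
Levies subtotal = $39,291.31904
After credit = $39,291.31904 − $2,363 = $36,928.31904
Total = $36,928.31904 + $562 = $37,490.31904

$37,490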